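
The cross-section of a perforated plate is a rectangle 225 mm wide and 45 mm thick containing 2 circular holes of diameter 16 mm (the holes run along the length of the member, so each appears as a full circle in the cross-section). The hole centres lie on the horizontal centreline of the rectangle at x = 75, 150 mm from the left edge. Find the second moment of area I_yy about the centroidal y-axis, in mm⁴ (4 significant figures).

Break the section into simple shapes (no overlaps), measuring from the bottom-left corner of the bounding box.
Plate: 225 × 45, A = 10 125 mm², x = 112.5 mm, Ī = 42 714 844 mm⁴.
Hole 1 (subtracted): ⌀16, A = 201.062 mm², x = 75 mm, Ī = 3216.99 mm⁴.
Hole 2 (subtracted): ⌀16, A = 201.062 mm², x = 150 mm, Ī = 3216.99 mm⁴.
By symmetry the centroid is at mid-width, x̄ = 112.5 mm.
Transfer each piece to the centroidal y-axis using Ī + A·d² with d = x − 112.5:
  plate: d = 0 mm → contributes +42 714 844 mm⁴
  hole 1: d = -37.5 mm → contributes −285 960 mm⁴
  hole 2: d = 37.5 mm → contributes −285 960 mm⁴
Total I = 42 142 923 mm⁴.

I_yy ≈ 4.214 × 10⁷ mm⁴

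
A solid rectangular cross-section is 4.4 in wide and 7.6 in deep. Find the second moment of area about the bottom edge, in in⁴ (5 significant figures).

The section: 4.4 × 7.6, A = 33.44 in², y = 3.8 in, Ī = 160.9579 in⁴.
Transfer it to the base of the section using Ī + A·d² with d = y − 0:
  the section: d = 3.8 in → contributes +643.8315 in⁴
Total I = 643.8315 in⁴.

I_base ≈ 643.83 in⁴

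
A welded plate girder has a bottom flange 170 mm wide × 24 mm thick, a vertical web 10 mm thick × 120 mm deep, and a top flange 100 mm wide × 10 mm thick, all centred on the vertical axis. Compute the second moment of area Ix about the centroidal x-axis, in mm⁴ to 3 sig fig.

Decompose the section into non-overlapping parts with the origin at the bottom-left of its bounding rectangle.
Bottom plate: 170 × 24, A = 4 080 mm², y = 12 mm, Ī = 195 840 mm⁴.
Web plate: 10 × 120, A = 1 200 mm², y = 84 mm, Ī = 1 440 000 mm⁴.
Top plate: 100 × 10, A = 1 000 mm², y = 149 mm, Ī = 8333.3 mm⁴.
Centroid: ȳ = ΣA·y / ΣA = 47.573 mm.
Transfer each piece to the centroidal x-axis using Ī + A·d² with d = y − 47.573:
  bottom plate: d = -35.573 mm → contributes +5 358 900 mm⁴
  web plate: d = 36.427 mm → contributes +3 032 290 mm⁴
  top plate: d = 101.43 mm → contributes +10 295 719 mm⁴
Total I = 18 686 910 mm⁴.

Ix ≈ 1.87 × 10⁷ mm⁴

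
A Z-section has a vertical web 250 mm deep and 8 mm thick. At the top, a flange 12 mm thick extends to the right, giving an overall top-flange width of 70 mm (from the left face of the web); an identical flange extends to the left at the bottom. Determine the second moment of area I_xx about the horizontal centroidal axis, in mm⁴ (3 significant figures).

I_xx ≈ 3.15 × 10⁷ mm⁴

Break the section into simple shapes (no overlaps), measuring from the bottom-left corner of the bounding box.
Web: 8 × 250, A = 2 000 mm², y = 125 mm, Ī = 10 416 667 mm⁴.
Top flange (beyond web): 62 × 12, A = 744 mm², y = 244 mm, Ī = 8 928 mm⁴.
Bottom flange (beyond web): 62 × 12, A = 744 mm², y = 6 mm, Ī = 8 928 mm⁴.
Centroid: ȳ = ΣA·y / ΣA = 125 mm.
Transfer each piece to the horizontal centroidal axis using Ī + A·d² with d = y − 125:
  web: d = 0 mm → contributes +10 416 667 mm⁴
  top flange (beyond web): d = 119 mm → contributes +10 544 712 mm⁴
  bottom flange (beyond web): d = -119 mm → contributes +10 544 712 mm⁴
Total I = 31 506 091 mm⁴.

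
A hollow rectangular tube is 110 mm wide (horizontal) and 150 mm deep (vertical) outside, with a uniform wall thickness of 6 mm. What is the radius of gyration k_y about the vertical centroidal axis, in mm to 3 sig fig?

k_y ≈ 44.2 mm

Break the section into simple shapes (no overlaps), measuring from the bottom-left corner of the bounding box.
Outer rectangle: 110 × 150, A = 16 500 mm², x = 55 mm, Ī = 16 637 500 mm⁴.
Inner void (subtracted): 98 × 138, A = 13 524 mm², x = 55 mm, Ī = 10 823 708 mm⁴.
By symmetry the centroid is at mid-width, x̄ = 55 mm.
All pieces are centred on the vertical centroidal axis, so I = ΣĪ (holes subtracted) = 5 813 792 mm⁴.
Radius of gyration: k = √(I/A) = √(5 813 792 / 2 976) = 44.199 mm.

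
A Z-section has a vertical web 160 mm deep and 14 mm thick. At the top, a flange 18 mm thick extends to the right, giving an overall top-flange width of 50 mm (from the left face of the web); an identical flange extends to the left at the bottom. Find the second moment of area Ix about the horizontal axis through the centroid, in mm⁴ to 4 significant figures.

Split into non-overlapping primitives; take the origin at the lower-left of the bounding box.
Web: 14 × 160, A = 2 240 mm², y = 80 mm, Ī = 4 778 667 mm⁴.
Top flange (beyond web): 36 × 18, A = 648 mm², y = 151 mm, Ī = 17 496 mm⁴.
Bottom flange (beyond web): 36 × 18, A = 648 mm², y = 9 mm, Ī = 17 496 mm⁴.
Centroid: ȳ = ΣA·y / ΣA = 80 mm.
Transfer each piece to the horizontal axis through the centroid using Ī + A·d² with d = y − 80:
  web: d = 0 mm → contributes +4 778 667 mm⁴
  top flange (beyond web): d = 71 mm → contributes +3 284 064 mm⁴
  bottom flange (beyond web): d = -71 mm → contributes +3 284 064 mm⁴
Total I = 11 346 795 mm⁴.

Ix ≈ 1.135 × 10⁷ mm⁴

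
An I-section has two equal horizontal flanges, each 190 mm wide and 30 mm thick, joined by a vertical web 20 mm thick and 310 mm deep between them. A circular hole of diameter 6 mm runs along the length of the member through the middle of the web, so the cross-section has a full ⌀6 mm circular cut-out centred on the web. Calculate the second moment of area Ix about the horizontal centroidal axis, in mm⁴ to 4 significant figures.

Ix ≈ 3.800 × 10⁸ mm⁴

Treat the section as a set of non-overlapping primitives; coordinates are from the bounding-box lower-left.
Bottom flange: 190 × 30, A = 5 700 mm², y = 15 mm, Ī = 427 500 mm⁴.
Web: 20 × 310, A = 6 200 mm², y = 185 mm, Ī = 49 651 667 mm⁴.
Top flange: 190 × 30, A = 5 700 mm², y = 355 mm, Ī = 427 500 mm⁴.
Hole (subtracted): ⌀6, A = 28.2743 mm², y = 185 mm, Ī = 63.6173 mm⁴.
By symmetry the centroid is at mid-height, ȳ = 185 mm.
Transfer each piece to the horizontal centroidal axis using Ī + A·d² with d = y − 185:
  bottom flange: d = -170 mm → contributes +165 157 500 mm⁴
  web: d = 0 mm → contributes +49 651 667 mm⁴
  top flange: d = 170 mm → contributes +165 157 500 mm⁴
  hole: d = 0 mm → contributes −63.6173 mm⁴
Total I = 379 966 603 mm⁴.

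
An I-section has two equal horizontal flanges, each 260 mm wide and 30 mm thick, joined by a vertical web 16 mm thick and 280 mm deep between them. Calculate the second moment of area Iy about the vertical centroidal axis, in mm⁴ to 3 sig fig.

Treat the section as a set of non-overlapping primitives; coordinates are from the bounding-box lower-left.
Bottom flange: 260 × 30, A = 7 800 mm², x = 130 mm, Ī = 43 940 000 mm⁴.
Web: 16 × 280, A = 4 480 mm², x = 130 mm, Ī = 95 573 mm⁴.
Top flange: 260 × 30, A = 7 800 mm², x = 130 mm, Ī = 43 940 000 mm⁴.
By symmetry the centroid is at mid-width, x̄ = 130 mm.
All pieces are centred on the vertical centroidal axis, so I = ΣĪ = 87 975 573 mm⁴.

Iy ≈ 8.80 × 10⁷ mm⁴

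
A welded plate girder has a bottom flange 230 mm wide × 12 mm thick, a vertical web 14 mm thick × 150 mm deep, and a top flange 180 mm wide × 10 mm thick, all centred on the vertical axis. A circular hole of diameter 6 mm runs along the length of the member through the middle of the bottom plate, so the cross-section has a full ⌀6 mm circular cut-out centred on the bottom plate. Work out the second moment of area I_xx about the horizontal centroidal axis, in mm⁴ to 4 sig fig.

I_xx ≈ 3.253 × 10⁷ mm⁴

Split into non-overlapping primitives; take the origin at the lower-left of the bounding box.
Bottom plate: 230 × 12, A = 2 760 mm², y = 6 mm, Ī = 33 120 mm⁴.
Web plate: 14 × 150, A = 2 100 mm², y = 87 mm, Ī = 3 937 500 mm⁴.
Top plate: 180 × 10, A = 1 800 mm², y = 167 mm, Ī = 15 000 mm⁴.
Hole (subtracted): ⌀6, A = 28.2743 mm², y = 6 mm, Ī = 63.6173 mm⁴.
Centroid: ȳ = ΣA·y / ΣA = 75.3485 mm.
Transfer each piece to the horizontal centroidal axis using Ī + A·d² with d = y − 75.3485:
  bottom plate: d = -69.3485 mm → contributes +13 306 539 mm⁴
  web plate: d = 11.6515 mm → contributes +4 222 592 mm⁴
  top plate: d = 91.6515 mm → contributes +15 135 007 mm⁴
  hole: d = -69.3485 mm → contributes −136 041 mm⁴
Total I = 32 528 097 mm⁴.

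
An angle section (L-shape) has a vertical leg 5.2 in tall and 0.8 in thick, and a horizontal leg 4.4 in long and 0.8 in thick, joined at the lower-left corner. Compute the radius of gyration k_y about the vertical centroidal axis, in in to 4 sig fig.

k_y ≈ 1.282 in

Decompose the section into non-overlapping parts with the origin at the bottom-left of its bounding rectangle.
Vertical leg: 0.8 × 5.2, A = 4.16 in², x = 0.4 in, Ī = 0.221867 in⁴.
Horizontal leg (remainder): 3.6 × 0.8, A = 2.88 in², x = 2.6 in, Ī = 3.1104 in⁴.
Centroid: x̄ = ΣA·x / ΣA = 1.3 in.
Transfer each piece to the vertical centroidal axis using Ī + A·d² with d = x − 1.3:
  vertical leg: d = -0.9 in → contributes +3.59147 in⁴
  horizontal leg (remainder): d = 1.3 in → contributes +7.9776 in⁴
Total I = 11.5691 in⁴.
Radius of gyration: k = √(I/A) = √(11.5691 / 7.04) = 1.28193 in.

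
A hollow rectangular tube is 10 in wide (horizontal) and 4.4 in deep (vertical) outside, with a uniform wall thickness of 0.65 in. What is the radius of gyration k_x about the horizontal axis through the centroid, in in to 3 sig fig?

k_x ≈ 1.70 in

Break the section into simple shapes (no overlaps), measuring from the bottom-left corner of the bounding box.
Outer rectangle: 10 × 4.4, A = 44 in², y = 2.2 in, Ī = 70.987 in⁴.
Inner void (subtracted): 8.7 × 3.1, A = 26.97 in², y = 2.2 in, Ī = 21.598 in⁴.
By symmetry the centroid is at mid-height, ȳ = 2.2 in.
All pieces are centred on the horizontal axis through the centroid, so I = ΣĪ (holes subtracted) = 49.388 in⁴.
Radius of gyration: k = √(I/A) = √(49.388 / 17.03) = 1.703 in.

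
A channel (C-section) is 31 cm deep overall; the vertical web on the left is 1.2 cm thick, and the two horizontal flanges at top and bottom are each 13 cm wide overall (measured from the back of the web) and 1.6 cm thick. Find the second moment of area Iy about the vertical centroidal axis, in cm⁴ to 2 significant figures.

Iy ≈ 1200 cm⁴

Break the section into simple shapes (no overlaps), measuring from the bottom-left corner of the bounding box.
Web: 1.2 × 31, A = 37.2 cm², x = 0.6 cm, Ī = 4.464 cm⁴.
Top flange (beyond web): 11.8 × 1.6, A = 18.88 cm², x = 7.1 cm, Ī = 219.1 cm⁴.
Bottom flange (beyond web): 11.8 × 1.6, A = 18.88 cm², x = 7.1 cm, Ī = 219.1 cm⁴.
Centroid: x̄ = ΣA·x / ΣA = 3.874 cm.
Transfer each piece to the vertical centroidal axis using Ī + A·d² with d = x − 3.874:
  web: d = -3.274 cm → contributes +403.3 cm⁴
  top flange (beyond web): d = 3.226 cm → contributes +415.5 cm⁴
  bottom flange (beyond web): d = 3.226 cm → contributes +415.5 cm⁴
Total I = 1 234 cm⁴.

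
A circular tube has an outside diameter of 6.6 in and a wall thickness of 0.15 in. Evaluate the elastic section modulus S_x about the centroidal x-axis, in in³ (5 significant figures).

Treat the section as a set of non-overlapping primitives; coordinates are from the bounding-box lower-left.
Outer circle: ⌀6.6, A = 34.21194 in², y = 3.3 in, Ī = 93.14202 in⁴.
Bore (subtracted): ⌀6.3, A = 31.17245 in², y = 3.3 in, Ī = 77.32717 in⁴.
By symmetry the centroid is at mid-height, ȳ = 3.3 in.
All pieces are centred on the centroidal x-axis, so I = ΣĪ (holes subtracted) = 15.81485 in⁴.
Extreme fibre distance c = 3.3 in; S = I/c = 4.792379 in³.

S_x ≈ 4.7924 in³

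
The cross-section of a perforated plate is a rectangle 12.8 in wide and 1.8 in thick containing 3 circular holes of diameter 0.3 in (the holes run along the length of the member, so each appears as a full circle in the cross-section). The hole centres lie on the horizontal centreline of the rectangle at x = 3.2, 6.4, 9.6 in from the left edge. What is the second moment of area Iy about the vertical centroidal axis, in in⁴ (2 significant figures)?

Iy ≈ 310 in⁴

Decompose the section into non-overlapping parts with the origin at the bottom-left of its bounding rectangle.
Plate: 12.8 × 1.8, A = 23.04 in², x = 6.4 in, Ī = 314.6 in⁴.
Hole 1 (subtracted): ⌀0.3, A = 0.07069 in², x = 3.2 in, Ī = 0.0003976 in⁴.
Hole 2 (subtracted): ⌀0.3, A = 0.07069 in², x = 6.4 in, Ī = 0.0003976 in⁴.
Hole 3 (subtracted): ⌀0.3, A = 0.07069 in², x = 9.6 in, Ī = 0.0003976 in⁴.
By symmetry the centroid is at mid-width, x̄ = 6.4 in.
Transfer each piece to the vertical centroidal axis using Ī + A·d² with d = x − 6.4:
  plate: d = 0 in → contributes +314.6 in⁴
  hole 1: d = -3.2 in → contributes −0.7242 in⁴
  hole 2: d = 0 in → contributes −0.0003976 in⁴
  hole 3: d = 3.2 in → contributes −0.7242 in⁴
Total I = 313.1 in⁴.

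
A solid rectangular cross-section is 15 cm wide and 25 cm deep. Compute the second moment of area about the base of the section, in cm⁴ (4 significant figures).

The section: 15 × 25, A = 375 cm², y = 12.5 cm, Ī = 19531.3 cm⁴.
Transfer it to the bottom edge using Ī + A·d² with d = y − 0:
  the section: d = 12.5 cm → contributes +78 125 cm⁴
Total I = 78 125 cm⁴.

I_base ≈ 7.813 × 10⁴ cm⁴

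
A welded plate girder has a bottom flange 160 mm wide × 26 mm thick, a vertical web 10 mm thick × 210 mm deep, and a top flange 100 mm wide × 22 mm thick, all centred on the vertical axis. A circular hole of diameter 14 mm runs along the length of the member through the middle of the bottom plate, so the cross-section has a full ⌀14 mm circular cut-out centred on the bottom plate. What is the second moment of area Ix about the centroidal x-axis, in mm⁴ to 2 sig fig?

Decompose the section into non-overlapping parts with the origin at the bottom-left of its bounding rectangle.
Bottom plate: 160 × 26, A = 4 160 mm², y = 13 mm, Ī = 234 347 mm⁴.
Web plate: 10 × 210, A = 2 100 mm², y = 131 mm, Ī = 7 717 500 mm⁴.
Top plate: 100 × 22, A = 2 200 mm², y = 247 mm, Ī = 88 733 mm⁴.
Hole (subtracted): ⌀14, A = 153.9 mm², y = 13 mm, Ī = 1 886 mm⁴.
Centroid: ȳ = ΣA·y / ΣA = 104.8 mm.
Transfer each piece to the centroidal x-axis using Ī + A·d² with d = y − 104.8:
  bottom plate: d = -91.81 mm → contributes +35 301 184 mm⁴
  web plate: d = 26.19 mm → contributes +9 157 653 mm⁴
  top plate: d = 142.2 mm → contributes +44 566 784 mm⁴
  hole: d = -91.81 mm → contributes −1 299 511 mm⁴
Total I = 87 726 111 mm⁴.

Ix ≈ 8.8 × 10⁷ mm⁴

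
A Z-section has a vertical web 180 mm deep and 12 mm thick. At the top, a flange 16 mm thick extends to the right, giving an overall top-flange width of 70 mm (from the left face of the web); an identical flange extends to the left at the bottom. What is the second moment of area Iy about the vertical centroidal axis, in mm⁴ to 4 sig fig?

Break the section into simple shapes (no overlaps), measuring from the bottom-left corner of the bounding box.
Web: 12 × 180, A = 2 160 mm², x = 64 mm, Ī = 25 920 mm⁴.
Top flange (beyond web): 58 × 16, A = 928 mm², x = 99 mm, Ī = 260 149 mm⁴.
Bottom flange (beyond web): 58 × 16, A = 928 mm², x = 29 mm, Ī = 260 149 mm⁴.
Centroid: x̄ = ΣA·x / ΣA = 64 mm.
Transfer each piece to the vertical centroidal axis using Ī + A·d² with d = x − 64:
  web: d = 0 mm → contributes +25 920 mm⁴
  top flange (beyond web): d = 35 mm → contributes +1 396 949 mm⁴
  bottom flange (beyond web): d = -35 mm → contributes +1 396 949 mm⁴
Total I = 2 819 819 mm⁴.

Iy ≈ 2.820 × 10⁶ mm⁴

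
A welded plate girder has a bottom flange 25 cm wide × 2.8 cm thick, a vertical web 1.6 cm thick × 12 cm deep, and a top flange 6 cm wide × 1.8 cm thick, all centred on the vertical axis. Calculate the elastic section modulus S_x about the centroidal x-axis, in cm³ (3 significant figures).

Break the section into simple shapes (no overlaps), measuring from the bottom-left corner of the bounding box.
Bottom plate: 25 × 2.8, A = 70 cm², y = 1.4 cm, Ī = 45.733 cm⁴.
Web plate: 1.6 × 12, A = 19.2 cm², y = 8.8 cm, Ī = 230.4 cm⁴.
Top plate: 6 × 1.8, A = 10.8 cm², y = 15.7 cm, Ī = 2.916 cm⁴.
Centroid: ȳ = ΣA·y / ΣA = 4.3652 cm.
Transfer each piece to the centroidal x-axis using Ī + A·d² with d = y − 4.3652:
  bottom plate: d = -2.9652 cm → contributes +661.2 cm⁴
  web plate: d = 4.4348 cm → contributes +608.02 cm⁴
  top plate: d = 11.335 cm → contributes +1390.5 cm⁴
Total I = 2659.7 cm⁴.
Extreme fibre distance c = 12.235 cm; S = I/c = 217.39 cm³.

S_x ≈ 217 cm³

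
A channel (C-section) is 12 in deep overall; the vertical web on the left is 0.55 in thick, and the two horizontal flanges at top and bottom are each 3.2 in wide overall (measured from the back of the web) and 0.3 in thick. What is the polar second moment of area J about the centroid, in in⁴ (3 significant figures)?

Decompose the section into non-overlapping parts with the origin at the bottom-left of its bounding rectangle.
Web: 0.55 × 12, A = 6.6 in², y = 6 in, Ī = 79.2 in⁴.
Top flange (beyond web): 2.65 × 0.3, A = 0.795 in², y = 11.85 in, Ī = 0.0059625 in⁴.
Bottom flange (beyond web): 2.65 × 0.3, A = 0.795 in², y = 0.15 in, Ī = 0.0059625 in⁴.
By symmetry the centroid is at mid-height, ȳ = 6 in.
Transfer each piece to the centroidal x-axis using Ī + A·d² with d = y − 6:
  web: d = 0 in → contributes +79.2 in⁴
  top flange (beyond web): d = 5.85 in → contributes +27.213 in⁴
  bottom flange (beyond web): d = -5.85 in → contributes +27.213 in⁴
Total I = 133.63 in⁴.
For the y-axis: x̄ = 0.58562 in.
Repeating about the centroidal y-axis gives I_y = 4.377 in⁴.
Polar second moment: J = I_x + I_y = 138 in⁴.

J ≈ 138 in⁴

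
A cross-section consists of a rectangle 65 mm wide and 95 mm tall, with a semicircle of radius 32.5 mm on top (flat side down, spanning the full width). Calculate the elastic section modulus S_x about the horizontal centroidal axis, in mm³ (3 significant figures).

Treat the section as a set of non-overlapping primitives; coordinates are from the bounding-box lower-left.
Rectangular body: 65 × 95, A = 6 175 mm², y = 47.5 mm, Ī = 4 644 115 mm⁴.
Semicircular cap: semicircle r = 32.5, A = 1659.2 mm², y = 108.79 mm, Ī = 122 452 mm⁴.
Centroid: ȳ = ΣA·y / ΣA = 60.481 mm.
Transfer each piece to the horizontal centroidal axis using Ī + A·d² with d = y − 60.481:
  rectangular body: d = -12.981 mm → contributes +5 684 643 mm⁴
  semicircular cap: d = 48.312 mm → contributes +3 995 066 mm⁴
Total I = 9 679 708 mm⁴.
Extreme fibre distance c = 67.019 mm; S = I/c = 144 432 mm³.

S_x ≈ 1.44 × 10⁵ mm³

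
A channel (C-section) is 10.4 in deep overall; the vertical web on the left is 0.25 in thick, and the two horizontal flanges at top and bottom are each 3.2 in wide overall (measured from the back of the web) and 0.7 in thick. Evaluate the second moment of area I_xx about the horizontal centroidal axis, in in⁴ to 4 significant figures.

Break the section into simple shapes (no overlaps), measuring from the bottom-left corner of the bounding box.
Web: 0.25 × 10.4, A = 2.6 in², y = 5.2 in, Ī = 23.4347 in⁴.
Top flange (beyond web): 2.95 × 0.7, A = 2.065 in², y = 10.05 in, Ī = 0.0843208 in⁴.
Bottom flange (beyond web): 2.95 × 0.7, A = 2.065 in², y = 0.35 in, Ī = 0.0843208 in⁴.
By symmetry the centroid is at mid-height, ȳ = 5.2 in.
Transfer each piece to the horizontal centroidal axis using Ī + A·d² with d = y − 5.2:
  web: d = 0 in → contributes +23.4347 in⁴
  top flange (beyond web): d = 4.85 in → contributes +48.6583 in⁴
  bottom flange (beyond web): d = -4.85 in → contributes +48.6583 in⁴
Total I = 120.751 in⁴.

I_xx ≈ 120.8 in⁴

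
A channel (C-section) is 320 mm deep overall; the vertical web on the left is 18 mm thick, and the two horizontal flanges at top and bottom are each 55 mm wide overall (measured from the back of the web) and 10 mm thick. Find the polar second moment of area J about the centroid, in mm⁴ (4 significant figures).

Split into non-overlapping primitives; take the origin at the lower-left of the bounding box.
Web: 18 × 320, A = 5 760 mm², y = 160 mm, Ī = 49 152 000 mm⁴.
Top flange (beyond web): 37 × 10, A = 370 mm², y = 315 mm, Ī = 3083.33 mm⁴.
Bottom flange (beyond web): 37 × 10, A = 370 mm², y = 5 mm, Ī = 3083.33 mm⁴.
By symmetry the centroid is at mid-height, ȳ = 160 mm.
Transfer each piece to the centroidal x-axis using Ī + A·d² with d = y − 160:
  web: d = 0 mm → contributes +49 152 000 mm⁴
  top flange (beyond web): d = 155 mm → contributes +8 892 333 mm⁴
  bottom flange (beyond web): d = -155 mm → contributes +8 892 333 mm⁴
Total I = 66 936 667 mm⁴.
For the y-axis: x̄ = 12.1308 mm.
Repeating about the centroidal y-axis gives I_y = 735 856 mm⁴.
Polar second moment: J = I_x + I_y = 67 672 522 mm⁴.

J ≈ 6.767 × 10⁷ mm⁴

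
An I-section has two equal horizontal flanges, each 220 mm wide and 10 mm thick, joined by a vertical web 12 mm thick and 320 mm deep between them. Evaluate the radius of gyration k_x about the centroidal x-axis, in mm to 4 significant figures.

k_x ≈ 136.1 mm

Decompose the section into non-overlapping parts with the origin at the bottom-left of its bounding rectangle.
Bottom flange: 220 × 10, A = 2 200 mm², y = 5 mm, Ī = 18333.3 mm⁴.
Web: 12 × 320, A = 3 840 mm², y = 170 mm, Ī = 32 768 000 mm⁴.
Top flange: 220 × 10, A = 2 200 mm², y = 335 mm, Ī = 18333.3 mm⁴.
By symmetry the centroid is at mid-height, ȳ = 170 mm.
Transfer each piece to the centroidal x-axis using Ī + A·d² with d = y − 170:
  bottom flange: d = -165 mm → contributes +59 913 333 mm⁴
  web: d = 0 mm → contributes +32 768 000 mm⁴
  top flange: d = 165 mm → contributes +59 913 333 mm⁴
Total I = 152 594 667 mm⁴.
Radius of gyration: k = √(I/A) = √(152 594 667 / 8 240) = 136.084 mm.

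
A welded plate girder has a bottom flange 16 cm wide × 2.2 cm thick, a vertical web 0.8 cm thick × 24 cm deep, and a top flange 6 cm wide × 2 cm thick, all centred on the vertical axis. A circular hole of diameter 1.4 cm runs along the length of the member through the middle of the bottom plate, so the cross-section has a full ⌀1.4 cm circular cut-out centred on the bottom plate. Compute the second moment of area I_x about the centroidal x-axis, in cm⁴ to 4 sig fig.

I_x ≈ 7492 cm⁴

Decompose the section into non-overlapping parts with the origin at the bottom-left of its bounding rectangle.
Bottom plate: 16 × 2.2, A = 35.2 cm², y = 1.1 cm, Ī = 14.1973 cm⁴.
Web plate: 0.8 × 24, A = 19.2 cm², y = 14.2 cm, Ī = 921.6 cm⁴.
Top plate: 6 × 2, A = 12 cm², y = 27.2 cm, Ī = 4 cm⁴.
Hole (subtracted): ⌀1.4, A = 1.53938 cm², y = 1.1 cm, Ī = 0.188574 cm⁴.
Centroid: ȳ = ΣA·y / ΣA = 9.80667 cm.
Transfer each piece to the centroidal x-axis using Ī + A·d² with d = y − 9.80667:
  bottom plate: d = -8.70667 cm → contributes +2682.57 cm⁴
  web plate: d = 4.39333 cm → contributes +1292.19 cm⁴
  top plate: d = 17.3933 cm → contributes +3634.34 cm⁴
  hole: d = -8.70667 cm → contributes −116.883 cm⁴
Total I = 7492.21 cm⁴.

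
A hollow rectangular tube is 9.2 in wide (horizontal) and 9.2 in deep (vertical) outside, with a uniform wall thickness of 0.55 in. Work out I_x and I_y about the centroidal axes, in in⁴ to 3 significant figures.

I_x ≈ 238 in⁴, I_y ≈ 238 in⁴

Split into non-overlapping primitives; take the origin at the lower-left of the bounding box.
Outer rectangle: 9.2 × 9.2, A = 84.64 in², y = 4.6 in, Ī = 596.99 in⁴.
Inner void (subtracted): 8.1 × 8.1, A = 65.61 in², y = 4.6 in, Ī = 358.72 in⁴.
By symmetry the centroid is at mid-height, ȳ = 4.6 in.
All pieces are centred on the centroidal x-axis, so I = ΣĪ (holes subtracted) = 238.27 in⁴.
Repeating about the centroidal y-axis gives I_y = 238.27 in⁴.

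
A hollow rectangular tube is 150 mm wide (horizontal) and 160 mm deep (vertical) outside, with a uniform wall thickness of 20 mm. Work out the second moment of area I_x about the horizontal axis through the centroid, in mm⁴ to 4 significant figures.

Treat the section as a set of non-overlapping primitives; coordinates are from the bounding-box lower-left.
Outer rectangle: 150 × 160, A = 24 000 mm², y = 80 mm, Ī = 51 200 000 mm⁴.
Inner void (subtracted): 110 × 120, A = 13 200 mm², y = 80 mm, Ī = 15 840 000 mm⁴.
By symmetry the centroid is at mid-height, ȳ = 80 mm.
All pieces are centred on the horizontal axis through the centroid, so I = ΣĪ (holes subtracted) = 35 360 000 mm⁴.

I_x ≈ 3.536 × 10⁷ mm⁴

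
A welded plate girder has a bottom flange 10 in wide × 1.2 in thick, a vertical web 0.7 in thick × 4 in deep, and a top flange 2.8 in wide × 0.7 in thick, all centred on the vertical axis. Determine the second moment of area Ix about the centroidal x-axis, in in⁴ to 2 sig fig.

Decompose the section into non-overlapping parts with the origin at the bottom-left of its bounding rectangle.
Bottom plate: 10 × 1.2, A = 12 in², y = 0.6 in, Ī = 1.44 in⁴.
Web plate: 0.7 × 4, A = 2.8 in², y = 3.2 in, Ī = 3.733 in⁴.
Top plate: 2.8 × 0.7, A = 1.96 in², y = 5.55 in, Ī = 0.08003 in⁴.
Centroid: ȳ = ΣA·y / ΣA = 1.613 in.
Transfer each piece to the centroidal x-axis using Ī + A·d² with d = y − 1.613:
  bottom plate: d = -1.013 in → contributes +13.76 in⁴
  web plate: d = 1.587 in → contributes +10.78 in⁴
  top plate: d = 3.937 in → contributes +30.46 in⁴
Total I = 55 in⁴.

Ix ≈ 55 in⁴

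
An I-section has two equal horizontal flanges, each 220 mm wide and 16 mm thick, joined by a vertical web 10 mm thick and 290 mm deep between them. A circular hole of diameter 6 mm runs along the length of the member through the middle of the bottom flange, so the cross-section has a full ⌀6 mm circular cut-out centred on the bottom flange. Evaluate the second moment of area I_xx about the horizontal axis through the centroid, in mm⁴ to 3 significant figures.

Break the section into simple shapes (no overlaps), measuring from the bottom-left corner of the bounding box.
Bottom flange: 220 × 16, A = 3 520 mm², y = 8 mm, Ī = 75 093 mm⁴.
Web: 10 × 290, A = 2 900 mm², y = 161 mm, Ī = 20 324 167 mm⁴.
Top flange: 220 × 16, A = 3 520 mm², y = 314 mm, Ī = 75 093 mm⁴.
Hole (subtracted): ⌀6, A = 28.274 mm², y = 8 mm, Ī = 63.617 mm⁴.
Centroid: ȳ = ΣA·y / ΣA = 161.44 mm.
Transfer each piece to the horizontal axis through the centroid using Ī + A·d² with d = y − 161.44:
  bottom flange: d = -153.44 mm → contributes +82 945 553 mm⁴
  web: d = -0.43645 mm → contributes +20 324 719 mm⁴
  top flange: d = 152.56 mm → contributes +82 005 335 mm⁴
  hole: d = -153.44 mm → contributes −665 719 mm⁴
Total I = 184 609 888 mm⁴.

I_xx ≈ 1.85 × 10⁸ mm⁴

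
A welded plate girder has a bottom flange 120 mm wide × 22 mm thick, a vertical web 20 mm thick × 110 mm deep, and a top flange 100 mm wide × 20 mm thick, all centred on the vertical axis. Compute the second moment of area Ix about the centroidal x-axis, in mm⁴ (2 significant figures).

Ix ≈ 2.2 × 10⁷ mm⁴

Treat the section as a set of non-overlapping primitives; coordinates are from the bounding-box lower-left.
Bottom plate: 120 × 22, A = 2 640 mm², y = 11 mm, Ī = 106 480 mm⁴.
Web plate: 20 × 110, A = 2 200 mm², y = 77 mm, Ī = 2 218 333 mm⁴.
Top plate: 100 × 20, A = 2 000 mm², y = 142 mm, Ī = 66 667 mm⁴.
Centroid: ȳ = ΣA·y / ΣA = 70.53 mm.
Transfer each piece to the centroidal x-axis using Ī + A·d² with d = y − 70.53:
  bottom plate: d = -59.53 mm → contributes +9 462 847 mm⁴
  web plate: d = 6.468 mm → contributes +2 310 366 mm⁴
  top plate: d = 71.47 mm → contributes +10 281 970 mm⁴
Total I = 22 055 183 mm⁴.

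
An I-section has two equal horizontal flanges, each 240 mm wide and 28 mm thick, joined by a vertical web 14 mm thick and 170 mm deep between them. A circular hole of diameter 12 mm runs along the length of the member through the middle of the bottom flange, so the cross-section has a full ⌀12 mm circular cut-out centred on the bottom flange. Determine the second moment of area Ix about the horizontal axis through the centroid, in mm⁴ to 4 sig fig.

Ix ≈ 1.372 × 10⁸ mm⁴

Treat the section as a set of non-overlapping primitives; coordinates are from the bounding-box lower-left.
Bottom flange: 240 × 28, A = 6 720 mm², y = 14 mm, Ī = 439 040 mm⁴.
Web: 14 × 170, A = 2 380 mm², y = 113 mm, Ī = 5 731 833 mm⁴.
Top flange: 240 × 28, A = 6 720 mm², y = 212 mm, Ī = 439 040 mm⁴.
Hole (subtracted): ⌀12, A = 113.097 mm², y = 14 mm, Ī = 1017.88 mm⁴.
Centroid: ȳ = ΣA·y / ΣA = 113.713 mm.
Transfer each piece to the horizontal axis through the centroid using Ī + A·d² with d = y − 113.713:
  bottom flange: d = -99.7128 mm → contributes +67 253 662 mm⁴
  web: d = -0.712848 mm → contributes +5 733 043 mm⁴
  top flange: d = 98.2872 mm → contributes +65 356 688 mm⁴
  hole: d = -99.7128 mm → contributes −1 125 505 mm⁴
Total I = 137 217 887 mm⁴.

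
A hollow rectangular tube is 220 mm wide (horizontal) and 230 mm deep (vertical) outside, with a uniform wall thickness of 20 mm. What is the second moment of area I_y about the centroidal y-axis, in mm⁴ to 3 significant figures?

I_y ≈ 1.12 × 10⁸ mm⁴

Split into non-overlapping primitives; take the origin at the lower-left of the bounding box.
Outer rectangle: 220 × 230, A = 50 600 mm², x = 110 mm, Ī = 204 086 667 mm⁴.
Inner void (subtracted): 180 × 190, A = 34 200 mm², x = 110 mm, Ī = 92 340 000 mm⁴.
By symmetry the centroid is at mid-width, x̄ = 110 mm.
All pieces are centred on the centroidal y-axis, so I = ΣĪ (holes subtracted) = 111 746 667 mm⁴.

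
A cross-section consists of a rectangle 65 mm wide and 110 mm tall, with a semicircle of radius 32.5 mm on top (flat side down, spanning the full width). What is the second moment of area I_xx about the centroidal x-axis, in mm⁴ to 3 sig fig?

I_xx ≈ 1.37 × 10⁷ mm⁴

Break the section into simple shapes (no overlaps), measuring from the bottom-left corner of the bounding box.
Rectangular body: 65 × 110, A = 7 150 mm², y = 55 mm, Ī = 7 209 583 mm⁴.
Semicircular cap: semicircle r = 32.5, A = 1659.2 mm², y = 123.79 mm, Ī = 122 452 mm⁴.
Centroid: ȳ = ΣA·y / ΣA = 67.957 mm.
Transfer each piece to the centroidal x-axis using Ī + A·d² with d = y − 67.957:
  rectangular body: d = -12.957 mm → contributes +8 409 925 mm⁴
  semicircular cap: d = 55.837 mm → contributes +5 295 234 mm⁴
Total I = 13 705 159 mm⁴.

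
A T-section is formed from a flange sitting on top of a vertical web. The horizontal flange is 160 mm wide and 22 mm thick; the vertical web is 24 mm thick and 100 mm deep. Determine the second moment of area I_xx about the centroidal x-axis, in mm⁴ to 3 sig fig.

I_xx ≈ 7.45 × 10⁶ mm⁴

Split into non-overlapping primitives; take the origin at the lower-left of the bounding box.
Flange: 160 × 22, A = 3 520 mm², y = 111 mm, Ī = 141 973 mm⁴.
Web: 24 × 100, A = 2 400 mm², y = 50 mm, Ī = 2 000 000 mm⁴.
Centroid: ȳ = ΣA·y / ΣA = 86.27 mm.
Transfer each piece to the centroidal x-axis using Ī + A·d² with d = y − 86.27:
  flange: d = 24.73 mm → contributes +2 294 663 mm⁴
  web: d = -36.27 mm → contributes +5 157 278 mm⁴
Total I = 7 451 941 mm⁴.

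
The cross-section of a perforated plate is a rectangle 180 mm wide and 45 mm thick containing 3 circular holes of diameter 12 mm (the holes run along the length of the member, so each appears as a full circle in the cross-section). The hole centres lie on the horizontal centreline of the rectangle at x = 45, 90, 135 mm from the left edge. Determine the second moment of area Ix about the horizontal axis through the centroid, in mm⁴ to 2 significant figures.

Ix ≈ 1.4 × 10⁶ mm⁴

Decompose the section into non-overlapping parts with the origin at the bottom-left of its bounding rectangle.
Plate: 180 × 45, A = 8 100 mm², y = 22.5 mm, Ī = 1 366 875 mm⁴.
Hole 1 (subtracted): ⌀12, A = 113.1 mm², y = 22.5 mm, Ī = 1 018 mm⁴.
Hole 2 (subtracted): ⌀12, A = 113.1 mm², y = 22.5 mm, Ī = 1 018 mm⁴.
Hole 3 (subtracted): ⌀12, A = 113.1 mm², y = 22.5 mm, Ī = 1 018 mm⁴.
By symmetry the centroid is at mid-height, ȳ = 22.5 mm.
All pieces are centred on the horizontal axis through the centroid, so I = ΣĪ (holes subtracted) = 1 363 821 mm⁴.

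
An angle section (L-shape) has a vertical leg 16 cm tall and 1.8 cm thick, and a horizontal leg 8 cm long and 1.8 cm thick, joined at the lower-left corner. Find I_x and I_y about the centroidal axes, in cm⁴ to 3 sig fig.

I_x ≈ 1020 cm⁴, I_y ≈ 172 cm⁴

Treat the section as a set of non-overlapping primitives; coordinates are from the bounding-box lower-left.
Vertical leg: 1.8 × 16, A = 28.8 cm², y = 8 cm, Ī = 614.4 cm⁴.
Horizontal leg (remainder): 6.2 × 1.8, A = 11.16 cm², y = 0.9 cm, Ī = 3.0132 cm⁴.
Centroid: ȳ = ΣA·y / ΣA = 6.0171 cm.
Transfer each piece to the centroidal x-axis using Ī + A·d² with d = y − 6.0171:
  vertical leg: d = 1.9829 cm → contributes +727.64 cm⁴
  horizontal leg (remainder): d = -5.1171 cm → contributes +295.24 cm⁴
Total I = 1022.9 cm⁴.
For the y-axis: x̄ = 2.0171 cm.
Repeating about the centroidal y-axis gives I_y = 172.22 cm⁴.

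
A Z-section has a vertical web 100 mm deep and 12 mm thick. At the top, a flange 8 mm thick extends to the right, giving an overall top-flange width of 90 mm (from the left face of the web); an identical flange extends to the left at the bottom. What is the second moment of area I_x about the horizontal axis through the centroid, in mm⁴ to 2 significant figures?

Split into non-overlapping primitives; take the origin at the lower-left of the bounding box.
Web: 12 × 100, A = 1 200 mm², y = 50 mm, Ī = 1 000 000 mm⁴.
Top flange (beyond web): 78 × 8, A = 624 mm², y = 96 mm, Ī = 3 328 mm⁴.
Bottom flange (beyond web): 78 × 8, A = 624 mm², y = 4 mm, Ī = 3 328 mm⁴.
Centroid: ȳ = ΣA·y / ΣA = 50 mm.
Transfer each piece to the horizontal axis through the centroid using Ī + A·d² with d = y − 50:
  web: d = 0 mm → contributes +1 000 000 mm⁴
  top flange (beyond web): d = 46 mm → contributes +1 323 712 mm⁴
  bottom flange (beyond web): d = -46 mm → contributes +1 323 712 mm⁴
Total I = 3 647 424 mm⁴.

I_x ≈ 3.6 × 10⁶ mm⁴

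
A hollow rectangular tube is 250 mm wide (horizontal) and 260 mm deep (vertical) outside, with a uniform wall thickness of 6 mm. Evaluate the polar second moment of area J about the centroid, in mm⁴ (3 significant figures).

Treat the section as a set of non-overlapping primitives; coordinates are from the bounding-box lower-left.
Outer rectangle: 250 × 260, A = 65 000 mm², y = 130 mm, Ī = 366 166 667 mm⁴.
Inner void (subtracted): 238 × 248, A = 59 024 mm², y = 130 mm, Ī = 302 517 675 mm⁴.
By symmetry the centroid is at mid-height, ȳ = 130 mm.
All pieces are centred on the centroidal x-axis, so I = ΣĪ (holes subtracted) = 63 648 992 mm⁴.
Repeating about the centroidal y-axis gives I_y = 59 928 712 mm⁴.
Polar second moment: J = I_x + I_y = 123 577 704 mm⁴.

J ≈ 1.24 × 10⁸ mm⁴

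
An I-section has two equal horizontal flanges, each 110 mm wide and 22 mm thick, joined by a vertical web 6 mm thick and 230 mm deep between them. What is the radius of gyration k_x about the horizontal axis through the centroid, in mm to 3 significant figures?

Treat the section as a set of non-overlapping primitives; coordinates are from the bounding-box lower-left.
Bottom flange: 110 × 22, A = 2 420 mm², y = 11 mm, Ī = 97 607 mm⁴.
Web: 6 × 230, A = 1 380 mm², y = 137 mm, Ī = 6 083 500 mm⁴.
Top flange: 110 × 22, A = 2 420 mm², y = 263 mm, Ī = 97 607 mm⁴.
By symmetry the centroid is at mid-height, ȳ = 137 mm.
Transfer each piece to the horizontal axis through the centroid using Ī + A·d² with d = y − 137:
  bottom flange: d = -126 mm → contributes +38 517 527 mm⁴
  web: d = 0 mm → contributes +6 083 500 mm⁴
  top flange: d = 126 mm → contributes +38 517 527 mm⁴
Total I = 83 118 553 mm⁴.
Radius of gyration: k = √(I/A) = √(83 118 553 / 6 220) = 115.6 mm.

k_x ≈ 116 mm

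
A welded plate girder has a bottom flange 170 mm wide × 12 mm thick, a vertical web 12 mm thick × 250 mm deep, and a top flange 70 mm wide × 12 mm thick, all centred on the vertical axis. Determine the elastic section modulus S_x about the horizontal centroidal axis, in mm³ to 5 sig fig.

S_x ≈ 3.7182 × 10⁵ mm³

Decompose the section into non-overlapping parts with the origin at the bottom-left of its bounding rectangle.
Bottom plate: 170 × 12, A = 2 040 mm², y = 6 mm, Ī = 24 480 mm⁴.
Web plate: 12 × 250, A = 3 000 mm², y = 137 mm, Ī = 15 625 000 mm⁴.
Top plate: 70 × 12, A = 840 mm², y = 268 mm, Ī = 10 080 mm⁴.
Centroid: ȳ = ΣA·y / ΣA = 110.2653 mm.
Transfer each piece to the horizontal centroidal axis using Ī + A·d² with d = y − 110.2653:
  bottom plate: d = -104.2653 mm → contributes +22 201 838 mm⁴
  web plate: d = 26.73469 mm → contributes +17 769 232 mm⁴
  top plate: d = 157.7347 mm → contributes +20 909 476 mm⁴
Total I = 60 880 546 mm⁴.
Extreme fibre distance c = 163.7347 mm; S = I/c = 371824.3 mm³.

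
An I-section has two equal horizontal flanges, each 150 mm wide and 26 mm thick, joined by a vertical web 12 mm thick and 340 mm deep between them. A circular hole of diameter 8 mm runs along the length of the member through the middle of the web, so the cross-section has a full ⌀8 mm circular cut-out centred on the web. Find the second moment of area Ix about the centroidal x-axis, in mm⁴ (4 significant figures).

Treat the section as a set of non-overlapping primitives; coordinates are from the bounding-box lower-left.
Bottom flange: 150 × 26, A = 3 900 mm², y = 13 mm, Ī = 219 700 mm⁴.
Web: 12 × 340, A = 4 080 mm², y = 196 mm, Ī = 39 304 000 mm⁴.
Top flange: 150 × 26, A = 3 900 mm², y = 379 mm, Ī = 219 700 mm⁴.
Hole (subtracted): ⌀8, A = 50.2655 mm², y = 196 mm, Ī = 201.062 mm⁴.
By symmetry the centroid is at mid-height, ȳ = 196 mm.
Transfer each piece to the centroidal x-axis using Ī + A·d² with d = y − 196:
  bottom flange: d = -183 mm → contributes +130 826 800 mm⁴
  web: d = 0 mm → contributes +39 304 000 mm⁴
  top flange: d = 183 mm → contributes +130 826 800 mm⁴
  hole: d = 0 mm → contributes −201.062 mm⁴
Total I = 300 957 399 mm⁴.

Ix ≈ 3.010 × 10⁸ mm⁴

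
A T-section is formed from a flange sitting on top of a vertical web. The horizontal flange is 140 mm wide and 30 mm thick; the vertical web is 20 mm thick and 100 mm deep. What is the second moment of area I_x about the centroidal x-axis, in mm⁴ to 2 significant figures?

Split into non-overlapping primitives; take the origin at the lower-left of the bounding box.
Flange: 140 × 30, A = 4 200 mm², y = 115 mm, Ī = 315 000 mm⁴.
Web: 20 × 100, A = 2 000 mm², y = 50 mm, Ī = 1 666 667 mm⁴.
Centroid: ȳ = ΣA·y / ΣA = 94.03 mm.
Transfer each piece to the centroidal x-axis using Ī + A·d² with d = y − 94.03:
  flange: d = 20.97 mm → contributes +2 161 514 mm⁴
  web: d = -44.03 mm → contributes +5 544 346 mm⁴
Total I = 7 705 860 mm⁴.

I_x ≈ 7.7 × 10⁶ mm⁴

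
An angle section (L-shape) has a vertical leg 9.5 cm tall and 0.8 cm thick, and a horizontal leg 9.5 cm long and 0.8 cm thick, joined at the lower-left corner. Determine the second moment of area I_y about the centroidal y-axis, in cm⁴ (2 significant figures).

Break the section into simple shapes (no overlaps), measuring from the bottom-left corner of the bounding box.
Vertical leg: 0.8 × 9.5, A = 7.6 cm², x = 0.4 cm, Ī = 0.4053 cm⁴.
Horizontal leg (remainder): 8.7 × 0.8, A = 6.96 cm², x = 5.15 cm, Ī = 43.9 cm⁴.
Centroid: x̄ = ΣA·x / ΣA = 2.671 cm.
Transfer each piece to the centroidal y-axis using Ī + A·d² with d = x − 2.671:
  vertical leg: d = -2.271 cm → contributes +39.59 cm⁴
  horizontal leg (remainder): d = 2.479 cm → contributes +86.69 cm⁴
Total I = 126.3 cm⁴.

I_y ≈ 130 cm⁴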